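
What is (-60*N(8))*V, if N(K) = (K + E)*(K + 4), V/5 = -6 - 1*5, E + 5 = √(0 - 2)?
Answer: 118800 + 39600*I*√2 ≈ 1.188e+5 + 56003.0*I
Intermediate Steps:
E = -5 + I*√2 (E = -5 + √(0 - 2) = -5 + √(-2) = -5 + I*√2 ≈ -5.0 + 1.4142*I)
V = -55 (V = 5*(-6 - 1*5) = 5*(-6 - 5) = 5*(-11) = -55)
N(K) = (4 + K)*(-5 + K + I*√2) (N(K) = (K + (-5 + I*√2))*(K + 4) = (-5 + K + I*√2)*(4 + K) = (4 + K)*(-5 + K + I*√2))
(-60*N(8))*V = -60*(-20 + 8² - 1*8 + 4*I*√2 + I*8*√2)*(-55) = -60*(-20 + 64 - 8 + 4*I*√2 + 8*I*√2)*(-55) = -60*(36 + 12*I*√2)*(-55) = (-2160 - 720*I*√2)*(-55) = 118800 + 39600*I*√2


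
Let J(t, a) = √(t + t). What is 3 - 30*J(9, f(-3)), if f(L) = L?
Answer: 3 - 90*√2 ≈ -124.28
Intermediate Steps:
J(t, a) = √2*√t (J(t, a) = √(2*t) = √2*√t)
3 - 30*J(9, f(-3)) = 3 - 30*√2*√9 = 3 - 30*√2*3 = 3 - 90*√2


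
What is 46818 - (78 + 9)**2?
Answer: 39249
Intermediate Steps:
46818 - (78 + 9)**2 = 46818 - 1*87**2 = 46818 - 1*7569 = 46818 - 7569 = 39249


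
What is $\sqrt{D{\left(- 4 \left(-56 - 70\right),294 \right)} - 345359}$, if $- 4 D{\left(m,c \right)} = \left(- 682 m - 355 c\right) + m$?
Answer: $\frac{7 i \sqrt{19058}}{2} \approx 483.18 i$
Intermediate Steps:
$D{\left(m,c \right)} = \frac{355 c}{4} + \frac{681 m}{4}$ ($D{\left(m,c \right)} = - \frac{\left(- 682 m - 355 c\right) + m}{4} = - \frac{- 681 m - 355 c}{4} = \frac{355 c}{4} + \frac{681 m}{4}$)
$\sqrt{D{\left(- 4 \left(-56 - 70\right),294 \right)} - 345359} = \sqrt{\left(\frac{355}{4} \cdot 294 + \frac{681 \left(- 4 \left(-56 - 70\right)\right)}{4}\right) - 345359} = \sqrt{\left(\frac{52185}{2} + \frac{681 \left(\left(-4\right) \left(-126\right)\right)}{4}\right) - 345359} = \sqrt{\left(\frac{52185}{2} + \frac{681}{4} \cdot 504\right) - 345359} = \sqrt{\left(\frac{52185}{2} + 85806\right) - 345359} = \sqrt{\frac{223797}{2} - 345359} = \sqrt{- \frac{466921}{2}} = \frac{7 i \sqrt{19058}}{2}$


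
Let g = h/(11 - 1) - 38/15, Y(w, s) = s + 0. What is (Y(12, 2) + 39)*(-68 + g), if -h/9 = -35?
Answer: -48011/30 ≈ -1600.4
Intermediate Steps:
h = 315 (h = -9*(-35) = 315)
Y(w, s) = s
g = 869/30 (g = 315/(11 - 1) - 38/15 = 315/10 - 38*1/15 = 315*(1/10) - 38/15 = 63/2 - 38/15 = 869/30 ≈ 28.967)
(Y(12, 2) + 39)*(-68 + g) = (2 + 39)*(-68 + 869/30) = 41*(-1171/30) = -48011/30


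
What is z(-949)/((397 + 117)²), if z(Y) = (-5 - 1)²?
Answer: 9/66049 ≈ 0.00013626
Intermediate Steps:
z(Y) = 36 (z(Y) = (-6)² = 36)
z(-949)/((397 + 117)²) = 36/((397 + 117)²) = 36/(514²) = 36/264196 = 36*(1/264196) = 9/66049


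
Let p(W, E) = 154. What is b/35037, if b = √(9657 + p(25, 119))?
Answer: √9811/35037 ≈ 0.0028270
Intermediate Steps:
b = √9811 (b = √(9657 + 154) = √9811 ≈ 99.051)
b/35037 = √9811/35037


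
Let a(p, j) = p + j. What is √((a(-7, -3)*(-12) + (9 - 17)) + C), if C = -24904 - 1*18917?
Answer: I*√43709 ≈ 209.07*I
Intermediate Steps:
C = -43821 (C = -24904 - 18917 = -43821)
a(p, j) = j + p
√((a(-7, -3)*(-12) + (9 - 17)) + C) = √(((-3 - 7)*(-12) + (9 - 17)) - 43821) = √((-10*(-12) - 8) - 43821) = √((120 - 8) - 43821) = √(112 - 43821) = √(-43709) = I*√43709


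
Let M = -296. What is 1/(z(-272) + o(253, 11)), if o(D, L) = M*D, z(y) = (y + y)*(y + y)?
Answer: 1/221048 ≈ 4.5239e-6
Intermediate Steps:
z(y) = 4*y² (z(y) = (2*y)*(2*y) = 4*y²)
o(D, L) = -296*D
1/(z(-272) + o(253, 11)) = 1/(4*(-272)² - 296*253) = 1/(4*73984 - 74888) = 1/(295936 - 74888) = 1/221048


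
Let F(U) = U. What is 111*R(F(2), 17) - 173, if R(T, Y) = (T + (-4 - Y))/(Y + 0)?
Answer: -5050/17 ≈ -297.06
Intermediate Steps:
R(T, Y) = (-4 + T - Y)/Y
111*R(F(2), 17) - 173 = 111*((-4 + 2 - 1*17)/17) - 173 = 111*((-4 + 2 - 17)/17) - 173 = 111*((1/17)*(-19)) - 173 = 111*(-19/17) - 173 = -2109/17 - 173 = -5050/17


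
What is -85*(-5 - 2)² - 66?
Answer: -4231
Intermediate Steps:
-85*(-5 - 2)² - 66 = -85*(-7)² - 66 = -85*49 - 66 = -4165 - 66 = -4231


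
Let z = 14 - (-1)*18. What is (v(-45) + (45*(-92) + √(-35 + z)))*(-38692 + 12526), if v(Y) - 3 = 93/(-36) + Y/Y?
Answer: 216580343/2 - 26166*I*√3 ≈ 1.0829e+8 - 45321.0*I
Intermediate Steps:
v(Y) = 17/12 (v(Y) = 3 + (93/(-36) + Y/Y) = 3 + (93*(-1/36) + 1) = 3 + (-31/12 + 1) = 3 - 19/12 = 17/12)
z = 32 (z = 14 - 1*(-18) = 14 + 18 = 32)
(v(-45) + (45*(-92) + √(-35 + z)))*(-38692 + 12526) = (17/12 + (45*(-92) + √(-35 + 32)))*(-38692 + 12526) = (17/12 + (-4140 + √(-3)))*(-26166) = (17/12 + (-4140 + I*√3))*(-26166) = (-49663/12 + I*√3)*(-26166) = 216580343/2 - 26166*I*√3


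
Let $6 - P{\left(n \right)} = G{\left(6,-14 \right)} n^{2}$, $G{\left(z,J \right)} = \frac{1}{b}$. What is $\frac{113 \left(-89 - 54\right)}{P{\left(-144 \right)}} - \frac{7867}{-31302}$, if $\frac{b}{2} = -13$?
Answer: $- \frac{541111546}{27248391} \approx -19.858$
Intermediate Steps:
$b = -26$ ($b = 2 \left(-13\right) = -26$)
$G{\left(z,J \right)} = - \frac{1}{26}$ ($G{\left(z,J \right)} = \frac{1}{-26} = - \frac{1}{26}$)
$P{\left(n \right)} = 6 + \frac{n^{2}}{26}$ ($P{\left(n \right)} = 6 - - \frac{n^{2}}{26} = 6 + \frac{n^{2}}{26}$)
$\frac{113 \left(-89 - 54\right)}{P{\left(-144 \right)}} - \frac{7867}{-31302} = \frac{113 \left(-89 - 54\right)}{6 + \frac{\left(-144\right)^{2}}{26}} - \frac{7867}{-31302} = \frac{113 \left(-143\right)}{6 + \frac{1}{26} \cdot 20736} - - \frac{7867}{31302} = - \frac{16159}{6 + \frac{10368}{13}} + \frac{7867}{31302} = - \frac{16159}{\frac{10446}{13}} + \frac{7867}{31302} = \left(-16159\right) \frac{13}{10446} + \frac{7867}{31302} = - \frac{210067}{10446} + \frac{7867}{31302} = - \frac{541111546}{27248391}$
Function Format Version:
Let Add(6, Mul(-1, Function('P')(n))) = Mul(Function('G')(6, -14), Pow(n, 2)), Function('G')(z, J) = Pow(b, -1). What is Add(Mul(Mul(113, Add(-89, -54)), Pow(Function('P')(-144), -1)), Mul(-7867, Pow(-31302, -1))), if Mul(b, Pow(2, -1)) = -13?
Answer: Rational(-541111546, 27248391) ≈ -19.858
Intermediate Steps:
b = -26 (b = Mul(2, -13) = -26)
Function('G')(z, J) = Rational(-1, 26) (Function('G')(z, J) = Pow(-26, -1) = Rational(-1, 26))
Function('P')(n) = Add(6, Mul(Rational(1, 26), Pow(n, 2))) (Function('P')(n) = Add(6, Mul(-1, Mul(Rational(-1, 26), Pow(n, 2)))) = Add(6, Mul(Rational(1, 26), Pow(n, 2))))
Add(Mul(Mul(113, Add(-89, -54)), Pow(Function('P')(-144), -1)), Mul(-7867, Pow(-31302, -1))) = Add(Mul(Mul(113, Add(-89, -54)), Pow(Add(6, Mul(Rational(1, 26), Pow(-144, 2))), -1)), Mul(-7867, Pow(-31302, -1))) = Add(Mul(Mul(113, -143), Pow(Add(6, Mul(Rational(1, 26), 20736)), -1)), Mul(-7867, Rational(-1, 31302))) = Add(Mul(-16159, Pow(Add(6, Rational(10368, 13)), -1)), Rational(7867, 31302)) = Add(Mul(-16159, Pow(Rational(10446, 13), -1)), Rational(7867, 31302)) = Add(Mul(-16159, Rational(13, 10446)), Rational(7867, 31302)) = Add(Rational(-210067, 10446), Rational(7867, 31302)) = Rational(-541111546, 27248391)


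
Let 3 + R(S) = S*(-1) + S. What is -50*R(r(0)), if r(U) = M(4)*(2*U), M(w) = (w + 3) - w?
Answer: 150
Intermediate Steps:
M(w) = 3 (M(w) = (3 + w) - w = 3)
r(U) = 6*U (r(U) = 3*(2*U) = 6*U)
R(S) = -3 (R(S) = -3 + (S*(-1) + S) = -3 + (-S + S) = -3 + 0 = -3)
-50*R(r(0)) = -50*(-3) = 150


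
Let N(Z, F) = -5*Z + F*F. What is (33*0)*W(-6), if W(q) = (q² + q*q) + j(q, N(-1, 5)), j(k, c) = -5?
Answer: 0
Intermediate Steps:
N(Z, F) = F² - 5*Z (N(Z, F) = -5*Z + F² = F² - 5*Z)
W(q) = -5 + 2*q² (W(q) = (q² + q*q) - 5 = (q² + q²) - 5 = 2*q² - 5 = -5 + 2*q²)
(33*0)*W(-6) = (33*0)*(-5 + 2*(-6)²) = 0*(-5 + 2*36) = 0*(-5 + 72) = 0*67 = 0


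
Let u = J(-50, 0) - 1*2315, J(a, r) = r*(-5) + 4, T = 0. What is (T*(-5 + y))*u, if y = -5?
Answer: 0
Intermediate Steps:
J(a, r) = 4 - 5*r (J(a, r) = -5*r + 4 = 4 - 5*r)
u = -2311 (u = (4 - 5*0) - 1*2315 = (4 + 0) - 2315 = 4 - 2315 = -2311)
(T*(-5 + y))*u = (0*(-5 - 5))*(-2311) = (0*(-10))*(-2311) = 0*(-2311) = 0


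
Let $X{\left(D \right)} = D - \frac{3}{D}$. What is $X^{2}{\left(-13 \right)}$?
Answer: $\frac{27556}{169} \approx 163.05$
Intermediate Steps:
$X^{2}{\left(-13 \right)} = \left(-13 - \frac{3}{-13}\right)^{2} = \left(-13 - - \frac{3}{13}\right)^{2} = \left(-13 + \frac{3}{13}\right)^{2} = \left(- \frac{166}{13}\right)^{2} = \frac{27556}{169}$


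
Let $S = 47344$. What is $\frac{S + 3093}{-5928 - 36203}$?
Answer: $- \frac{50437}{42131} \approx -1.1971$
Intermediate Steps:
$\frac{S + 3093}{-5928 - 36203} = \frac{47344 + 3093}{-5928 - 36203} = \frac{50437}{-42131} = 50437 \left(- \frac{1}{42131}\right) = - \frac{50437}{42131}$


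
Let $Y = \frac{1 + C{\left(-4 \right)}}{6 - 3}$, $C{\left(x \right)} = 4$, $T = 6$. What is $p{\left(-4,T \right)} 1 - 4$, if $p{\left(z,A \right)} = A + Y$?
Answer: $\frac{11}{3} \approx 3.6667$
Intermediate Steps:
$Y = \frac{5}{3}$ ($Y = \frac{1 + 4}{6 - 3} = \frac{5}{3} \approx 1.6667$)
$p{\left(z,A \right)} = \frac{5}{3} + A$ ($p{\left(z,A \right)} = A + \frac{5}{3} = \frac{5}{3} + A$)
$p{\left(-4,T \right)} 1 - 4 = \left(\frac{5}{3} + 6\right) 1 - 4 = \frac{23}{3} \cdot 1 - 4 = \frac{23}{3} - 4 = \frac{11}{3}$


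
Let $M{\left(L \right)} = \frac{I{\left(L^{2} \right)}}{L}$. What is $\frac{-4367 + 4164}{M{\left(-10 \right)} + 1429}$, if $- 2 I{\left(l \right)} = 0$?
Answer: $- \frac{203}{1429} \approx -0.14206$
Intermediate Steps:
$I{\left(l \right)} = 0$ ($I{\left(l \right)} = \left(- \frac{1}{2}\right) 0 = 0$)
$M{\left(L \right)} = 0$ ($M{\left(L \right)} = \frac{0}{L} = 0$)
$\frac{-4367 + 4164}{M{\left(-10 \right)} + 1429} = \frac{-4367 + 4164}{0 + 1429} = - \frac{203}{1429}$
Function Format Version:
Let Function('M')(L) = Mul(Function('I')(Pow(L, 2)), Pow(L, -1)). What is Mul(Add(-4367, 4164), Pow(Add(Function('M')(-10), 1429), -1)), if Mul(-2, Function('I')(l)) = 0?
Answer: Rational(-203, 1429) ≈ -0.14206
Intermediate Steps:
Function('I')(l) = 0 (Function('I')(l) = Mul(Rational(-1, 2), 0) = 0)
Function('M')(L) = 0 (Function('M')(L) = Mul(0, Pow(L, -1)) = 0)
Mul(Add(-4367, 4164), Pow(Add(Function('M')(-10), 1429), -1)) = Mul(Add(-4367, 4164), Pow(Add(0, 1429), -1)) = Mul(-203, Pow(1429, -1)) = Mul(-203, Rational(1, 1429)) = Rational(-203, 1429)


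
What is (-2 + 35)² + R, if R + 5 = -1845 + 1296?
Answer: 535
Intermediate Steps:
R = -554 (R = -5 + (-1845 + 1296) = -5 - 549 = -554)
(-2 + 35)² + R = (-2 + 35)² - 554 = 33² - 554 = 1089 - 554 = 535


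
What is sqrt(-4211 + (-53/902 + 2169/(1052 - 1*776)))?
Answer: I*sqrt(1809042663021)/20746 ≈ 64.832*I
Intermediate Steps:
sqrt(-4211 + (-53/902 + 2169/(1052 - 1*776))) = sqrt(-4211 + (-53*1/902 + 2169/(1052 - 776))) = sqrt(-4211 + (-53/902 + 2169/276)) = sqrt(-4211 + (-53/902 + 2169*(1/276))) = sqrt(-4211 + (-53/902 + 723/92)) = sqrt(-4211 + 323635/41492) = sqrt(-174399177/41492) = I*sqrt(1809042663021)/20746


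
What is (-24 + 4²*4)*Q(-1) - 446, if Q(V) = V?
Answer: -486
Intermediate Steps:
(-24 + 4²*4)*Q(-1) - 446 = (-24 + 4²*4)*(-1) - 446 = (-24 + 16*4)*(-1) - 446 = (-24 + 64)*(-1) - 446 = 40*(-1) - 446 = -40 - 446 = -486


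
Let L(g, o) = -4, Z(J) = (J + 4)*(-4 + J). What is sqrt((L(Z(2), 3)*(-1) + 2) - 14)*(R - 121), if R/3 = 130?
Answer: 538*I*sqrt(2) ≈ 760.85*I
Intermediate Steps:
Z(J) = (-4 + J)*(4 + J) (Z(J) = (4 + J)*(-4 + J) = (-4 + J)*(4 + J))
R = 390 (R = 3*130 = 390)
sqrt((L(Z(2), 3)*(-1) + 2) - 14)*(R - 121) = sqrt((-4*(-1) + 2) - 14)*(390 - 121) = sqrt((4 + 2) - 14)*269 = sqrt(6 - 14)*269 = sqrt(-8)*269 = (2*I*sqrt(2))*269 = 538*I*sqrt(2)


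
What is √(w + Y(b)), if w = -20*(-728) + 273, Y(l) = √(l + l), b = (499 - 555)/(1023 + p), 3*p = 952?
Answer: √(239826485353 + 16084*I*√84441)/4021 ≈ 121.79 + 0.0011867*I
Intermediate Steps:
p = 952/3 (p = (⅓)*952 = 952/3 ≈ 317.33)
b = -168/4021 (b = (499 - 555)/(1023 + 952/3) = -56/4021/3 = -56*3/4021 = -168/4021 ≈ -0.041781)
Y(l) = √2*√l (Y(l) = √(2*l) = √2*√l)
w = 14833 (w = 14560 + 273 = 14833)
√(w + Y(b)) = √(14833 + √2*√(-168/4021)) = √(14833 + √2*(2*I*√168882/4021)) = √(14833 + 4*I*√84441/4021)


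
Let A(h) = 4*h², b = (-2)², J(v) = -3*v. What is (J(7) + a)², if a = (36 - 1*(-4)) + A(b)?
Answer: 6889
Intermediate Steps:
b = 4
a = 104 (a = (36 - 1*(-4)) + 4*4² = (36 + 4) + 4*16 = 40 + 64 = 104)
(J(7) + a)² = (-3*7 + 104)² = (-21 + 104)² = 83² = 6889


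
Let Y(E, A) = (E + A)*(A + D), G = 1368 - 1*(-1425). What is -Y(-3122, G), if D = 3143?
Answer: 1952944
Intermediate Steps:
G = 2793 (G = 1368 + 1425 = 2793)
Y(E, A) = (3143 + A)*(A + E) (Y(E, A) = (E + A)*(A + 3143) = (A + E)*(3143 + A) = (3143 + A)*(A + E))
-Y(-3122, G) = -(2793² + 3143*2793 + 3143*(-3122) + 2793*(-3122)) = -(7800849 + 8778399 - 9812446 - 8719746) = -1*(-1952944) = 1952944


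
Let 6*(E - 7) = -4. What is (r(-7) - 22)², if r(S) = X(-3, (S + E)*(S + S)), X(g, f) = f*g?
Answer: 2500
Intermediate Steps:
E = 19/3 (E = 7 + (⅙)*(-4) = 7 - ⅔ = 19/3 ≈ 6.3333)
r(S) = -6*S*(19/3 + S) (r(S) = ((S + 19/3)*(S + S))*(-3) = ((19/3 + S)*(2*S))*(-3) = (2*S*(19/3 + S))*(-3) = -6*S*(19/3 + S))
(r(-7) - 22)² = (-2*(-7)*(19 + 3*(-7)) - 22)² = (-2*(-7)*(19 - 21) - 22)² = (-2*(-7)*(-2) - 22)² = (-28 - 22)² = (-50)² = 2500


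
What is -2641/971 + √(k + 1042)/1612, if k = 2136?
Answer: -2641/971 + √3178/1612 ≈ -2.6849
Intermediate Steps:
-2641/971 + √(k + 1042)/1612 = -2641/971 + √(2136 + 1042)/1612 = -2641*1/971 + √3178*(1/1612) = -2641/971 + √3178/1612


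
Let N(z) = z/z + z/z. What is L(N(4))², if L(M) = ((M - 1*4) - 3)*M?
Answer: 100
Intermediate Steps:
N(z) = 2 (N(z) = 1 + 1 = 2)
L(M) = M*(-7 + M) (L(M) = ((M - 4) - 3)*M = ((-4 + M) - 3)*M = (-7 + M)*M = M*(-7 + M))
L(N(4))² = (2*(-7 + 2))² = (2*(-5))² = (-10)² = 100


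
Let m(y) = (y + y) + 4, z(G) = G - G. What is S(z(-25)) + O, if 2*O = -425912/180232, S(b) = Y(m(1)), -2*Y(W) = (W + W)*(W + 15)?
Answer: -5730547/45058 ≈ -127.18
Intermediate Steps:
z(G) = 0
m(y) = 4 + 2*y (m(y) = 2*y + 4 = 4 + 2*y)
Y(W) = -W*(15 + W) (Y(W) = -(W + W)*(W + 15)/2 = -2*W*(15 + W)/2 = -W*(15 + W))
S(b) = -126 (S(b) = -(4 + 2*1)*(15 + (4 + 2*1)) = -(4 + 2)*(15 + (4 + 2)) = -1*6*(15 + 6) = -1*6*21 = -126)
O = -53239/45058 (O = (-425912/180232)/2 = (-425912*1/180232)/2 = (1/2)*(-53239/22529) = -53239/45058 ≈ -1.1816)
S(z(-25)) + O = -126 - 53239/45058 = -5730547/45058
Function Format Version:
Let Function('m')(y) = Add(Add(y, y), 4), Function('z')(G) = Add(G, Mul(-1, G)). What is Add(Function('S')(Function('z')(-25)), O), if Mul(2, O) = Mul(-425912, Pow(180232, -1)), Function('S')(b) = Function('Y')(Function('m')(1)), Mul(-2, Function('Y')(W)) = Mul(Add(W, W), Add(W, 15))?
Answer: Rational(-5730547, 45058) ≈ -127.18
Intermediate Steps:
Function('z')(G) = 0
Function('m')(y) = Add(4, Mul(2, y)) (Function('m')(y) = Add(Mul(2, y), 4) = Add(4, Mul(2, y)))
Function('Y')(W) = Mul(-1, W, Add(15, W)) (Function('Y')(W) = Mul(Rational(-1, 2), Mul(Add(W, W), Add(W, 15))) = Mul(Rational(-1, 2), Mul(Mul(2, W), Add(15, W))) = Mul(Rational(-1, 2), Mul(2, W, Add(15, W))) = Mul(-1, W, Add(15, W)))
Function('S')(b) = -126 (Function('S')(b) = Mul(-1, Add(4, Mul(2, 1)), Add(15, Add(4, Mul(2, 1)))) = Mul(-1, Add(4, 2), Add(15, Add(4, 2))) = Mul(-1, 6, Add(15, 6)) = Mul(-1, 6, 21) = -126)
O = Rational(-53239, 45058) (O = Mul(Rational(1, 2), Mul(-425912, Pow(180232, -1))) = Mul(Rational(1, 2), Mul(-425912, Rational(1, 180232))) = Mul(Rational(1, 2), Rational(-53239, 22529)) = Rational(-53239, 45058) ≈ -1.1816)
Add(Function('S')(Function('z')(-25)), O) = Add(-126, Rational(-53239, 45058)) = Rational(-5730547, 45058)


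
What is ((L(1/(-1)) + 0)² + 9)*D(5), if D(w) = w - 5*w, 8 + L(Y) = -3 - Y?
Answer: -2180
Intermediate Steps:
L(Y) = -11 - Y (L(Y) = -8 + (-3 - Y) = -11 - Y)
D(w) = -4*w
((L(1/(-1)) + 0)² + 9)*D(5) = (((-11 - 1/(-1)) + 0)² + 9)*(-4*5) = (((-11 - 1*(-1)) + 0)² + 9)*(-20) = (((-11 + 1) + 0)² + 9)*(-20) = ((-10 + 0)² + 9)*(-20) = ((-10)² + 9)*(-20) = (100 + 9)*(-20) = 109*(-20) = -2180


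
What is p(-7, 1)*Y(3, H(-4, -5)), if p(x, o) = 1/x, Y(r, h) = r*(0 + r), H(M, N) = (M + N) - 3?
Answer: -9/7 ≈ -1.2857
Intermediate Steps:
H(M, N) = -3 + M + N
Y(r, h) = r**2 (Y(r, h) = r*r = r**2)
p(-7, 1)*Y(3, H(-4, -5)) = 3**2/(-7) = -1/7*9 = -9/7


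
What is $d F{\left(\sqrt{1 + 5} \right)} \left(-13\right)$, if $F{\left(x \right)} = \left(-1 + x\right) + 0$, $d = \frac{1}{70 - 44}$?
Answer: $\frac{1}{2} - \frac{\sqrt{6}}{2} \approx -0.72474$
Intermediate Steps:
$d = \frac{1}{26} \approx 0.038462$
$F{\left(x \right)} = -1 + x$
$d F{\left(\sqrt{1 + 5} \right)} \left(-13\right) = \frac{-1 + \sqrt{1 + 5}}{26} \left(-13\right) = \frac{-1 + \sqrt{6}}{26} \left(-13\right) = \left(- \frac{1}{26} + \frac{\sqrt{6}}{26}\right) \left(-13\right) = \frac{1}{2} - \frac{\sqrt{6}}{2}$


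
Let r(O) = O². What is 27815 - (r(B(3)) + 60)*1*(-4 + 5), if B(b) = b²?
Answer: 27674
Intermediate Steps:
27815 - (r(B(3)) + 60)*1*(-4 + 5) = 27815 - ((3²)² + 60)*1*(-4 + 5) = 27815 - (9² + 60)*1*1 = 27815 - (81 + 60) = 27815 - 141 = 27674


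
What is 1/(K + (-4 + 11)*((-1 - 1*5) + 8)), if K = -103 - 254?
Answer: -1/343 ≈ -0.0029155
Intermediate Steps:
K = -357
1/(K + (-4 + 11)*((-1 - 1*5) + 8)) = 1/(-357 + (-4 + 11)*((-1 - 1*5) + 8)) = 1/(-357 + 7*((-1 - 5) + 8)) = 1/(-357 + 7*(-6 + 8)) = 1/(-357 + 7*2) = 1/(-357 + 14) = 1/(-343) = -1/343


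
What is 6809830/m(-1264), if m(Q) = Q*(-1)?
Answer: 3404915/632 ≈ 5387.5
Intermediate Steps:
m(Q) = -Q
6809830/m(-1264) = 6809830/((-1*(-1264))) = 6809830/1264 = 6809830*(1/1264) = 3404915/632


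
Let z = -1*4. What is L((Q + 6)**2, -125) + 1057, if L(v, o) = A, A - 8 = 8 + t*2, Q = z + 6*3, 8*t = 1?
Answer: 4293/4 ≈ 1073.3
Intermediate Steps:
t = 1/8 (t = (1/8)*1 = 1/8 ≈ 0.12500)
z = -4
Q = 14 (Q = -4 + 6*3 = -4 + 18 = 14)
A = 65/4 (A = 8 + (8 + (1/8)*2) = 8 + (8 + 1/4) = 8 + 33/4 = 65/4 ≈ 16.250)
L(v, o) = 65/4
L((Q + 6)**2, -125) + 1057 = 65/4 + 1057 = 4293/4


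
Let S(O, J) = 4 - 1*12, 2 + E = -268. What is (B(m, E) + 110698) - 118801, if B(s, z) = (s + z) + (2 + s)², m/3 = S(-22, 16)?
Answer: -7913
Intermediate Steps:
E = -270 (E = -2 - 268 = -270)
S(O, J) = -8 (S(O, J) = 4 - 12 = -8)
m = -24 (m = 3*(-8) = -24)
B(s, z) = s + z + (2 + s)²
(B(m, E) + 110698) - 118801 = ((-24 - 270 + (2 - 24)²) + 110698) - 118801 = ((-24 - 270 + (-22)²) + 110698) - 118801 = ((-24 - 270 + 484) + 110698) - 118801 = (190 + 110698) - 118801 = 110888 - 118801 = -7913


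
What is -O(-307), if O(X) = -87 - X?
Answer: -220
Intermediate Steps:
-O(-307) = -(-87 - 1*(-307)) = -(-87 + 307) = -1*220 = -220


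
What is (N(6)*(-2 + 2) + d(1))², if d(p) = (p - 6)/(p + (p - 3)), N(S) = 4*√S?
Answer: 25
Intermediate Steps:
d(p) = (-6 + p)/(-3 + 2*p) (d(p) = (-6 + p)/(p + (-3 + p)) = (-6 + p)/(-3 + 2*p))
(N(6)*(-2 + 2) + d(1))² = ((4*√6)*(-2 + 2) + (-6 + 1)/(-3 + 2*1))² = ((4*√6)*0 - 5/(-3 + 2))² = (0 - 5/(-1))² = (0 - 1*(-5))² = (0 + 5)² = 5² = 25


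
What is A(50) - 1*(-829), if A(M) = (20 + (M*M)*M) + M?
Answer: 125899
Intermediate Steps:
A(M) = 20 + M + M³ (A(M) = (20 + M²*M) + M = (20 + M³) + M = 20 + M + M³)
A(50) - 1*(-829) = (20 + 50 + 50³) - 1*(-829) = (20 + 50 + 125000) + 829 = 125070 + 829 = 125899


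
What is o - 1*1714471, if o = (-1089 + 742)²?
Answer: -1594062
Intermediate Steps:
o = 120409 (o = (-347)² = 120409)
o - 1*1714471 = 120409 - 1*1714471 = 120409 - 1714471 = -1594062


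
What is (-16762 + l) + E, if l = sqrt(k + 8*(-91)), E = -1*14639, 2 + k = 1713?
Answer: -31401 + sqrt(983) ≈ -31370.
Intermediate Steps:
k = 1711 (k = -2 + 1713 = 1711)
E = -14639
l = sqrt(983) (l = sqrt(1711 + 8*(-91)) = sqrt(1711 - 728) = sqrt(983) ≈ 31.353)
(-16762 + l) + E = (-16762 + sqrt(983)) - 14639 = -31401 + sqrt(983)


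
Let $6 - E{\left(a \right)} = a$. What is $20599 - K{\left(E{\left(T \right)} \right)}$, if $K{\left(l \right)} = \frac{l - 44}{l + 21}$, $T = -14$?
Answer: $\frac{844583}{41} \approx 20600.0$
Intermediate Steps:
$E{\left(a \right)} = 6 - a$
$K{\left(l \right)} = \frac{-44 + l}{21 + l}$
$20599 - K{\left(E{\left(T \right)} \right)} = 20599 - \frac{-44 + \left(6 - -14\right)}{21 + \left(6 - -14\right)} = 20599 - \frac{-44 + \left(6 + 14\right)}{21 + \left(6 + 14\right)} = 20599 - \frac{-44 + 20}{21 + 20} = 20599 - \frac{1}{41} \left(-24\right) = 20599 - - \frac{24}{41} = 20599 + \frac{24}{41} = \frac{844583}{41}$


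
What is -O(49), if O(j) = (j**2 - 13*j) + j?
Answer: -1813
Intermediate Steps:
O(j) = j**2 - 12*j
-O(49) = -49*(-12 + 49) = -49*37 = -1*1813 = -1813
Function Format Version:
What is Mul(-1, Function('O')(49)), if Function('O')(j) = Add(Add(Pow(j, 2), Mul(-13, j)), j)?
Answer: -1813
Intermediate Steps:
Function('O')(j) = Add(Pow(j, 2), Mul(-12, j))
Mul(-1, Function('O')(49)) = Mul(-1, Mul(49, Add(-12, 49))) = Mul(-1, Mul(49, 37)) = Mul(-1, 1813) = -1813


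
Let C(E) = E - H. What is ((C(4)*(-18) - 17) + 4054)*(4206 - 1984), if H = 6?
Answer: 9050206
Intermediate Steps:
C(E) = -6 + E (C(E) = E - 1*6 = E - 6 = -6 + E)
((C(4)*(-18) - 17) + 4054)*(4206 - 1984) = (((-6 + 4)*(-18) - 17) + 4054)*(4206 - 1984) = ((-2*(-18) - 17) + 4054)*2222 = ((36 - 17) + 4054)*2222 = (19 + 4054)*2222 = 4073*2222 = 9050206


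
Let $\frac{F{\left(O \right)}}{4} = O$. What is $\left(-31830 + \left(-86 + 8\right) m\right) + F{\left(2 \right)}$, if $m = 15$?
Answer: $-32992$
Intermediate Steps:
$F{\left(O \right)} = 4 O$
$\left(-31830 + \left(-86 + 8\right) m\right) + F{\left(2 \right)} = \left(-31830 + \left(-86 + 8\right) 15\right) + 4 \cdot 2 = \left(-31830 - 1170\right) + 8 = -33000 + 8 = -32992$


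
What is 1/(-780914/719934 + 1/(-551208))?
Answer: -66138896712/71741127341 ≈ -0.92191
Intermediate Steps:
1/(-780914/719934 + 1/(-551208)) = 1/(-780914*1/719934 - 1/551208) = 1/(-390457/359967 - 1/551208) = 1/(-71741127341/66138896712) = -66138896712/71741127341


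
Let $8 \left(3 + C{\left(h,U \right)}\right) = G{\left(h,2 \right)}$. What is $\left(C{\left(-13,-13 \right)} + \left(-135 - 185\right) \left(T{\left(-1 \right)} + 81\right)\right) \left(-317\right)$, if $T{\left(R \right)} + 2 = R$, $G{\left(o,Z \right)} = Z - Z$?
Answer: $7913271$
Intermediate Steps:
$G{\left(o,Z \right)} = 0$
$T{\left(R \right)} = -2 + R$
$C{\left(h,U \right)} = -3$ ($C{\left(h,U \right)} = -3 + \frac{1}{8} \cdot 0 = -3 + 0 = -3$)
$\left(C{\left(-13,-13 \right)} + \left(-135 - 185\right) \left(T{\left(-1 \right)} + 81\right)\right) \left(-317\right) = \left(-3 + \left(-135 - 185\right) \left(\left(-2 - 1\right) + 81\right)\right) \left(-317\right) = \left(-3 - 320 \left(-3 + 81\right)\right) \left(-317\right) = \left(-3 - 24960\right) \left(-317\right) = \left(-24963\right) \left(-317\right) = 7913271$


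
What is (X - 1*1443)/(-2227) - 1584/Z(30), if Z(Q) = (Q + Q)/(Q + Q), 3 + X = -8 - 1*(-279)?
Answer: -3526393/2227 ≈ -1583.5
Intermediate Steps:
X = 268 (X = -3 + (-8 - 1*(-279)) = -3 + (-8 + 279) = -3 + 271 = 268)
Z(Q) = 1 (Z(Q) = (2*Q)/((2*Q)) = (2*Q)*(1/(2*Q)) = 1)
(X - 1*1443)/(-2227) - 1584/Z(30) = (268 - 1*1443)/(-2227) - 1584/1 = (268 - 1443)*(-1/2227) - 1584*1 = -1175*(-1/2227) - 1584 = 1175/2227 - 1584 = -3526393/2227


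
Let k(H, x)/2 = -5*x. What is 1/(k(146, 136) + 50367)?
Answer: 1/49007 ≈ 2.0405e-5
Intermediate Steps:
k(H, x) = -10*x (k(H, x) = 2*(-5*x) = -10*x)
1/(k(146, 136) + 50367) = 1/(-10*136 + 50367) = 1/(-1360 + 50367) = 1/49007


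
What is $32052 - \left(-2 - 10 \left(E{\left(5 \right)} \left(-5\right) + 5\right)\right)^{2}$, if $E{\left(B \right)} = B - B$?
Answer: $29348$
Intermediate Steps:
$E{\left(B \right)} = 0$
$32052 - \left(-2 - 10 \left(E{\left(5 \right)} \left(-5\right) + 5\right)\right)^{2} = 32052 - \left(-2 - 10 \left(0 \left(-5\right) + 5\right)\right)^{2} = 32052 - \left(-2 - 10 \left(0 + 5\right)\right)^{2} = 32052 - \left(-2 - 50\right)^{2} = 32052 - \left(-52\right)^{2} = 32052 - 2704 = 29348$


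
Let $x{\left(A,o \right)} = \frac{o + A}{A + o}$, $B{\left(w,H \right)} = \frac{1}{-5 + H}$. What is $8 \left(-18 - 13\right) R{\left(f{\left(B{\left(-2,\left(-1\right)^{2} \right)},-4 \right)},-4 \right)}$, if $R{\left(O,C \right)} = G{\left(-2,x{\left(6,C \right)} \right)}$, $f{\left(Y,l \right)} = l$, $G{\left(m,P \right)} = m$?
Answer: $496$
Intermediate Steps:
$x{\left(A,o \right)} = 1$ ($x{\left(A,o \right)} = \frac{A + o}{A + o} = 1$)
$R{\left(O,C \right)} = -2$
$8 \left(-18 - 13\right) R{\left(f{\left(B{\left(-2,\left(-1\right)^{2} \right)},-4 \right)},-4 \right)} = 8 \left(-18 - 13\right) \left(-2\right) = 8 \left(-31\right) \left(-2\right) = \left(-248\right) \left(-2\right) = 496$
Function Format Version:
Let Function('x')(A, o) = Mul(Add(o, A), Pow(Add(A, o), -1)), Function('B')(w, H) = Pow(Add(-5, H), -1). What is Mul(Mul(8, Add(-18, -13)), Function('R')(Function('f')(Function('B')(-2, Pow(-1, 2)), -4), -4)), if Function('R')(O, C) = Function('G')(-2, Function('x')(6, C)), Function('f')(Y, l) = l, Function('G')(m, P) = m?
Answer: 496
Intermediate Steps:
Function('x')(A, o) = 1 (Function('x')(A, o) = Mul(Add(A, o), Pow(Add(A, o), -1)) = 1)
Function('R')(O, C) = -2
Mul(Mul(8, Add(-18, -13)), Function('R')(Function('f')(Function('B')(-2, Pow(-1, 2)), -4), -4)) = Mul(Mul(8, Add(-18, -13)), -2) = Mul(Mul(8, -31), -2) = Mul(-248, -2) = 496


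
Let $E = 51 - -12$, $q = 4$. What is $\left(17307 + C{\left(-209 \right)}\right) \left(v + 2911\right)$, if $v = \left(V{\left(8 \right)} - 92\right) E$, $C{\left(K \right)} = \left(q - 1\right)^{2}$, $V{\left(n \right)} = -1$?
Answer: $-51047568$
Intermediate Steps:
$E = 63$ ($E = 51 + 12 = 63$)
$C{\left(K \right)} = 9$ ($C{\left(K \right)} = \left(4 - 1\right)^{2} = 3^{2} = 9$)
$v = -5859$ ($v = \left(-1 - 92\right) 63 = \left(-93\right) 63 = -5859$)
$\left(17307 + C{\left(-209 \right)}\right) \left(v + 2911\right) = \left(17307 + 9\right) \left(-5859 + 2911\right) = 17316 \left(-2948\right) = -51047568$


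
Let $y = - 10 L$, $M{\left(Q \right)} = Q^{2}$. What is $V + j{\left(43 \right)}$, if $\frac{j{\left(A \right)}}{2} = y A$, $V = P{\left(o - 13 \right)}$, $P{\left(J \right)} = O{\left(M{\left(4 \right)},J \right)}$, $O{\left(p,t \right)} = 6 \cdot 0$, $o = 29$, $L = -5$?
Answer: $4300$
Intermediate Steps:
$y = 50$ ($y = \left(-10\right) \left(-5\right) = 50$)
$O{\left(p,t \right)} = 0$
$P{\left(J \right)} = 0$
$V = 0$
$j{\left(A \right)} = 100 A$ ($j{\left(A \right)} = 2 \cdot 50 A = 100 A$)
$V + j{\left(43 \right)} = 0 + 100 \cdot 43 = 0 + 4300 = 4300$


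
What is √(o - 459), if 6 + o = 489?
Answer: 2*√6 ≈ 4.8990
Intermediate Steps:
o = 483 (o = -6 + 489 = 483)
√(o - 459) = √(483 - 459) = √24 = 2*√6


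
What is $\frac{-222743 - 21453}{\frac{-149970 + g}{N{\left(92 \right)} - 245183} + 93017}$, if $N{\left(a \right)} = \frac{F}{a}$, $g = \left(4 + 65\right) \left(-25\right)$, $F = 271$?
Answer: $- \frac{122404954372}{46625732501} \approx -2.6253$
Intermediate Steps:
$g = -1725$ ($g = 69 \left(-25\right) = -1725$)
$N{\left(a \right)} = \frac{271}{a}$
$\frac{-222743 - 21453}{\frac{-149970 + g}{N{\left(92 \right)} - 245183} + 93017} = \frac{-222743 - 21453}{\frac{-149970 - 1725}{\frac{271}{92} - 245183} + 93017} = - \frac{244196}{- \frac{151695}{271 \cdot \frac{1}{92} - 245183} + 93017} = - \frac{244196}{- \frac{151695}{\frac{271}{92} - 245183} + 93017} = - \frac{244196}{- \frac{151695}{- \frac{22556565}{92}} + 93017} = - \frac{244196}{\left(-151695\right) \left(- \frac{92}{22556565}\right) + 93017} = - \frac{244196}{\frac{310132}{501257} + 93017} = - \frac{244196}{\frac{46625732501}{501257}} = \left(-244196\right) \frac{501257}{46625732501} = - \frac{122404954372}{46625732501}$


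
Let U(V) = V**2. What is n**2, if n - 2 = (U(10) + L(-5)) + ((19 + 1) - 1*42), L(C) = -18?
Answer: 3844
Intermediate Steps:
n = 62 (n = 2 + ((10**2 - 18) + ((19 + 1) - 1*42)) = 2 + ((100 - 18) + (20 - 42)) = 2 + (82 - 22) = 2 + 60 = 62)
n**2 = 62**2 = 3844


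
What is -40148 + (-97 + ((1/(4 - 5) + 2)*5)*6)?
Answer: -40215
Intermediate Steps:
-40148 + (-97 + ((1/(4 - 5) + 2)*5)*6) = -40148 + (-97 + ((1/(-1) + 2)*5)*6) = -40148 + (-97 + ((-1 + 2)*5)*6) = -40148 + (-97 + (1*5)*6) = -40148 + (-97 + 5*6) = -40148 + (-97 + 30) = -40148 - 67 = -40215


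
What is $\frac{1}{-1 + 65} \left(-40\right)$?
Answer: $- \frac{5}{8} \approx -0.625$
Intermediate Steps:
$\frac{1}{-1 + 65} \left(-40\right) = \frac{1}{64} \left(-40\right) = - \frac{5}{8}$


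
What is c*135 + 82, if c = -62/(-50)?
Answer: 1247/5 ≈ 249.40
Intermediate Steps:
c = 31/25 (c = -62*(-1/50) = 31/25 ≈ 1.2400)
c*135 + 82 = (31/25)*135 + 82 = 837/5 + 82 = 1247/5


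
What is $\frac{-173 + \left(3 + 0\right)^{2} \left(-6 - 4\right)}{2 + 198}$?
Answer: $- \frac{263}{200} \approx -1.315$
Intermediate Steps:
$\frac{-173 + \left(3 + 0\right)^{2} \left(-6 - 4\right)}{2 + 198} = \frac{-173 + 3^{2} \left(-10\right)}{200} = \left(-173 + 9 \left(-10\right)\right) \frac{1}{200} = \left(-173 - 90\right) \frac{1}{200} = \left(-263\right) \frac{1}{200} = - \frac{263}{200}$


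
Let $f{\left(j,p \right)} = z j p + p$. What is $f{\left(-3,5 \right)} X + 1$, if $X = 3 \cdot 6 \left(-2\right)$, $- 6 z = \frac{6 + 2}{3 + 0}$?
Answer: $-419$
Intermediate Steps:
$z = - \frac{4}{9}$ ($z = - \frac{\left(6 + 2\right) \frac{1}{3 + 0}}{6} = - \frac{8 \cdot \frac{1}{3}}{6} = \left(- \frac{1}{6}\right) \frac{8}{3} = - \frac{4}{9} \approx -0.44444$)
$X = -36$ ($X = 18 \left(-2\right) = -36$)
$f{\left(j,p \right)} = p - \frac{4 j p}{9}$ ($f{\left(j,p \right)} = - \frac{4 j}{9} p + p = - \frac{4 j p}{9} + p = p - \frac{4 j p}{9}$)
$f{\left(-3,5 \right)} X + 1 = \frac{1}{9} \cdot 5 \left(9 - -12\right) \left(-36\right) + 1 = \frac{1}{9} \cdot 5 \left(9 + 12\right) \left(-36\right) + 1 = \frac{1}{9} \cdot 5 \cdot 21 \left(-36\right) + 1 = \frac{35}{3} \left(-36\right) + 1 = -420 + 1 = -419$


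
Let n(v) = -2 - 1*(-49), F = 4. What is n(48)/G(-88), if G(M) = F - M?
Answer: 47/92 ≈ 0.51087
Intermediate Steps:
n(v) = 47 (n(v) = -2 + 49 = 47)
G(M) = 4 - M
n(48)/G(-88) = 47/(4 - 1*(-88)) = 47/(4 + 88) = 47/92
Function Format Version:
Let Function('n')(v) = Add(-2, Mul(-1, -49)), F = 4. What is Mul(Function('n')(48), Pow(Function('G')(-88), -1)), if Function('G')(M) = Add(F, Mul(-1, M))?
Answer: Rational(47, 92) ≈ 0.51087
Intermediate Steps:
Function('n')(v) = 47 (Function('n')(v) = Add(-2, 49) = 47)
Function('G')(M) = Add(4, Mul(-1, M))
Mul(Function('n')(48), Pow(Function('G')(-88), -1)) = Mul(47, Pow(Add(4, Mul(-1, -88)), -1)) = Mul(47, Pow(Add(4, 88), -1)) = Mul(47, Pow(92, -1)) = Mul(47, Rational(1, 92)) = Rational(47, 92)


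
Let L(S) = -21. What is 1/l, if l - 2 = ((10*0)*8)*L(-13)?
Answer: ½ ≈ 0.50000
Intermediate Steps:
l = 2 (l = 2 + ((10*0)*8)*(-21) = 2 + (0*8)*(-21) = 2 + 0*(-21) = 2 + 0 = 2)
1/l = 1/2 = ½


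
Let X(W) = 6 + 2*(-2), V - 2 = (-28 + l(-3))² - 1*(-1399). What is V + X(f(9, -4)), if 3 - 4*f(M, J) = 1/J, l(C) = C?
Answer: 2364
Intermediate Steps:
f(M, J) = ¾ - 1/(4*J)
V = 2362 (V = 2 + ((-28 - 3)² - 1*(-1399)) = 2 + ((-31)² + 1399) = 2 + (961 + 1399) = 2 + 2360 = 2362)
X(W) = 2 (X(W) = 6 - 4 = 2)
V + X(f(9, -4)) = 2362 + 2 = 2364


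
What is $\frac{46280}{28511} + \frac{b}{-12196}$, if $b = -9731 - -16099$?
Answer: $\frac{95718208}{86930039} \approx 1.1011$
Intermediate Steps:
$b = 6368$ ($b = -9731 + 16099 = 6368$)
$\frac{46280}{28511} + \frac{b}{-12196} = \frac{46280}{28511} + \frac{6368}{-12196} = 46280 \cdot \frac{1}{28511} + 6368 \left(- \frac{1}{12196}\right) = \frac{46280}{28511} - \frac{1592}{3049} = \frac{95718208}{86930039}$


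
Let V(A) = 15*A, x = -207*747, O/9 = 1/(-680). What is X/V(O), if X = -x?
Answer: -778872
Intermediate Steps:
O = -9/680 (O = 9/(-680) = 9*(-1/680) = -9/680 ≈ -0.013235)
x = -154629
X = 154629 (X = -1*(-154629) = 154629)
X/V(O) = 154629/((15*(-9/680))) = 154629/(-27/136) = 154629*(-136/27) = -778872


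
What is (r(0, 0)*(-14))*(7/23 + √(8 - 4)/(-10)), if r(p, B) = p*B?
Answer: 0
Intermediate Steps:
r(p, B) = B*p
(r(0, 0)*(-14))*(7/23 + √(8 - 4)/(-10)) = ((0*0)*(-14))*(7/23 + √(8 - 4)/(-10)) = (0*(-14))*(7*(1/23) + √4*(-⅒)) = 0*(7/23 + 2*(-⅒)) = 0*(7/23 - ⅕) = 0*(12/115) = 0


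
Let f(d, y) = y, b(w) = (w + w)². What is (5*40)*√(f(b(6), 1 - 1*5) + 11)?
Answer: 200*√7 ≈ 529.15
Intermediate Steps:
b(w) = 4*w² (b(w) = (2*w)² = 4*w²)
(5*40)*√(f(b(6), 1 - 1*5) + 11) = (5*40)*√((1 - 1*5) + 11) = 200*√((1 - 5) + 11) = 200*√(-4 + 11) = 200*√7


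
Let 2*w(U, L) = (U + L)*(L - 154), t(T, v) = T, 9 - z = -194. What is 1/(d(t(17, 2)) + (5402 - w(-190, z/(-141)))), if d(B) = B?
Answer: -39762/376135303 ≈ -0.00010571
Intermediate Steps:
z = 203 (z = 9 - 1*(-194) = 9 + 194 = 203)
w(U, L) = (-154 + L)*(L + U)/2 (w(U, L) = ((U + L)*(L - 154))/2 = ((L + U)*(-154 + L))/2 = ((-154 + L)*(L + U))/2 = (-154 + L)*(L + U)/2)
1/(d(t(17, 2)) + (5402 - w(-190, z/(-141)))) = 1/(17 + (5402 - ((203/(-141))**2/2 - 15631/(-141) - 77*(-190) + (1/2)*(203/(-141))*(-190)))) = 1/(17 + (5402 - ((203*(-1/141))**2/2 - 15631*(-1)/141 + 14630 + (1/2)*(203*(-1/141))*(-190)))) = 1/(17 + (5402 - ((-203/141)**2/2 - 77*(-203/141) + 14630 + (1/2)*(-203/141)*(-190)))) = 1/(17 + (5402 - ((1/2)*(41209/19881) + 15631/141 + 14630 + 19285/141))) = 1/(17 + (5402 - (41209/39762 + 15631/141 + 14630 + 19285/141))) = 1/(17 + (5402 - 1*591605581/39762)) = 1/(17 + (5402 - 591605581/39762)) = 1/(17 - 376811257/39762) = 1/(-376135303/39762) = -39762/376135303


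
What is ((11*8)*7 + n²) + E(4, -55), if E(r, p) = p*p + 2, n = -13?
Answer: 3812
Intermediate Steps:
E(r, p) = 2 + p² (E(r, p) = p² + 2 = 2 + p²)
((11*8)*7 + n²) + E(4, -55) = ((11*8)*7 + (-13)²) + (2 + (-55)²) = (88*7 + 169) + (2 + 3025) = (616 + 169) + 3027 = 785 + 3027 = 3812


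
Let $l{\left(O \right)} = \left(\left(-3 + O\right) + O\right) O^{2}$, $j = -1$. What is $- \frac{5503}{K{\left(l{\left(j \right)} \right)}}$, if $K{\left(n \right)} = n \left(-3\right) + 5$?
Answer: $- \frac{5503}{20} \approx -275.15$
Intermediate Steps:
$l{\left(O \right)} = O^{2} \left(-3 + 2 O\right)$ ($l{\left(O \right)} = \left(-3 + 2 O\right) O^{2} = O^{2} \left(-3 + 2 O\right)$)
$K{\left(n \right)} = 5 - 3 n$ ($K{\left(n \right)} = - 3 n + 5 = 5 - 3 n$)
$- \frac{5503}{K{\left(l{\left(j \right)} \right)}} = - \frac{5503}{5 - 3 \left(-1\right)^{2} \left(-3 + 2 \left(-1\right)\right)} = - \frac{5503}{5 - 3 \cdot 1 \left(-3 - 2\right)} = - \frac{5503}{5 - 3 \cdot 1 \left(-5\right)} = - \frac{5503}{5 - -15} = - \frac{5503}{5 + 15} = - \frac{5503}{20}$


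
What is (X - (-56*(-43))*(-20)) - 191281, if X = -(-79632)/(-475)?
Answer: -68062107/475 ≈ -1.4329e+5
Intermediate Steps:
X = -79632/475 (X = -(-79632)*(-1)/475 = -316*252/475 = -79632/475 ≈ -167.65)
(X - (-56*(-43))*(-20)) - 191281 = (-79632/475 - (-56*(-43))*(-20)) - 191281 = (-79632/475 - 2408*(-20)) - 191281 = (-79632/475 - 1*(-48160)) - 191281 = (-79632/475 + 48160) - 191281 = 22796368/475 - 191281 = -68062107/475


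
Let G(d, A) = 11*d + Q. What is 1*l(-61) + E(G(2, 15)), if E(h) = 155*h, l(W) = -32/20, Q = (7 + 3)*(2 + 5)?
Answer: 71292/5 ≈ 14258.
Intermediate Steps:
Q = 70 (Q = 10*7 = 70)
l(W) = -8/5 (l(W) = -32*1/20 = -8/5)
G(d, A) = 70 + 11*d (G(d, A) = 11*d + 70 = 70 + 11*d)
1*l(-61) + E(G(2, 15)) = 1*(-8/5) + 155*(70 + 11*2) = -8/5 + 155*(70 + 22) = -8/5 + 155*92 = -8/5 + 14260 = 71292/5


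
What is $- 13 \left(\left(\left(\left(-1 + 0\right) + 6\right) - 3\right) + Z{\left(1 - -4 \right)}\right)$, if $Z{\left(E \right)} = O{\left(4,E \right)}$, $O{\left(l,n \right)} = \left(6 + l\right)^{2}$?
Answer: $-1326$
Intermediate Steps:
$Z{\left(E \right)} = 100$ ($Z{\left(E \right)} = \left(6 + 4\right)^{2} = 10^{2} = 100$)
$- 13 \left(\left(\left(\left(-1 + 0\right) + 6\right) - 3\right) + Z{\left(1 - -4 \right)}\right) = - 13 \left(\left(\left(\left(-1 + 0\right) + 6\right) - 3\right) + 100\right) = - 13 \left(\left(\left(-1 + 6\right) - 3\right) + 100\right) = - 13 \left(\left(5 - 3\right) + 100\right) = - 13 \left(2 + 100\right) = \left(-13\right) 102 = -1326$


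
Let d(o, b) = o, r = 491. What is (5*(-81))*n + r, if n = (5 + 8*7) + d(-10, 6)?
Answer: -20164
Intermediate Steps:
n = 51 (n = (5 + 8*7) - 10 = (5 + 56) - 10 = 61 - 10 = 51)
(5*(-81))*n + r = (5*(-81))*51 + 491 = -405*51 + 491 = -20655 + 491 = -20164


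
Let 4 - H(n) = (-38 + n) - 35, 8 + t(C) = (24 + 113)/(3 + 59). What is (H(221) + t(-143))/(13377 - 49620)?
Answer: 9287/2247066 ≈ 0.0041329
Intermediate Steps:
t(C) = -359/62 (t(C) = -8 + (24 + 113)/(3 + 59) = -8 + 137/62 = -359/62)
H(n) = 77 - n (H(n) = 4 - ((-38 + n) - 35) = 4 - (-73 + n) = 4 + (73 - n) = 77 - n)
(H(221) + t(-143))/(13377 - 49620) = ((77 - 1*221) - 359/62)/(13377 - 49620) = ((77 - 221) - 359/62)/(-36243) = (-144 - 359/62)*(-1/36243) = -9287/62*(-1/36243) = 9287/2247066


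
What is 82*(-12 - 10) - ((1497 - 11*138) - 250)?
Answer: -1533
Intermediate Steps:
82*(-12 - 10) - ((1497 - 11*138) - 250) = 82*(-22) - ((1497 - 1518) - 250) = -1804 - (-21 - 250) = -1804 - 1*(-271) = -1804 + 271 = -1533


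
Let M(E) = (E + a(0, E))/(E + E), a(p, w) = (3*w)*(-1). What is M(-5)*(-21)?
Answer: 21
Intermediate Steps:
a(p, w) = -3*w
M(E) = -1 (M(E) = (E - 3*E)/(E + E) = (-2*E)/((2*E)) = (-2*E)*(1/(2*E)) = -1)
M(-5)*(-21) = -1*(-21) = 21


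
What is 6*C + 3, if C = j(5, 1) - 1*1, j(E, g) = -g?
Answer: -9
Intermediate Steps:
C = -2 (C = -1*1 - 1*1 = -1 - 1 = -2)
6*C + 3 = 6*(-2) + 3 = -12 + 3 = -9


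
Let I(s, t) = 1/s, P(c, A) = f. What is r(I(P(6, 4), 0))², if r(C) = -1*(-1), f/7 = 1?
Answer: 1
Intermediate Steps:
f = 7 (f = 7*1 = 7)
P(c, A) = 7
r(C) = 1
r(I(P(6, 4), 0))² = 1² = 1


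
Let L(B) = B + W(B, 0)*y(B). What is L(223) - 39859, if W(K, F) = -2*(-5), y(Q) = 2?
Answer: -39616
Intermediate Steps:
W(K, F) = 10
L(B) = 20 + B (L(B) = B + 10*2 = B + 20 = 20 + B)
L(223) - 39859 = (20 + 223) - 39859 = 243 - 39859 = -39616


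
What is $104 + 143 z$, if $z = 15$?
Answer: $2249$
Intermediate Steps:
$104 + 143 z = 104 + 143 \cdot 15 = 104 + 2145 = 2249$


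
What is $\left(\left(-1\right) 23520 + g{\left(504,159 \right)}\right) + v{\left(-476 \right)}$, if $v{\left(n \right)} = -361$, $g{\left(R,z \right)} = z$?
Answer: $-23722$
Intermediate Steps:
$\left(\left(-1\right) 23520 + g{\left(504,159 \right)}\right) + v{\left(-476 \right)} = \left(\left(-1\right) 23520 + 159\right) - 361 = \left(-23520 + 159\right) - 361 = -23361 - 361 = -23722$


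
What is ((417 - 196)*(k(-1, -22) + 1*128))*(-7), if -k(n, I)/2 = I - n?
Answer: -262990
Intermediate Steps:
k(n, I) = -2*I + 2*n (k(n, I) = -2*(I - n) = -2*I + 2*n)
((417 - 196)*(k(-1, -22) + 1*128))*(-7) = ((417 - 196)*((-2*(-22) + 2*(-1)) + 1*128))*(-7) = (221*((44 - 2) + 128))*(-7) = (221*(42 + 128))*(-7) = (221*170)*(-7) = 37570*(-7) = -262990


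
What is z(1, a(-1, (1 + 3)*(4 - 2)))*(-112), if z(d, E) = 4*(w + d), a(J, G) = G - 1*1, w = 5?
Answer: -2688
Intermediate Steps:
a(J, G) = -1 + G (a(J, G) = G - 1 = -1 + G)
z(d, E) = 20 + 4*d (z(d, E) = 4*(5 + d) = 20 + 4*d)
z(1, a(-1, (1 + 3)*(4 - 2)))*(-112) = (20 + 4*1)*(-112) = (20 + 4)*(-112) = 24*(-112) = -2688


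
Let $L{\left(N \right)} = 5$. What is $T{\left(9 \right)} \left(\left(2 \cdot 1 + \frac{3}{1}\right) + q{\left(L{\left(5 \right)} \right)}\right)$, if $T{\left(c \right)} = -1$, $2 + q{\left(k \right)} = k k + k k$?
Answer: $-53$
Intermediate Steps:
$q{\left(k \right)} = -2 + 2 k^{2}$ ($q{\left(k \right)} = -2 + \left(k k + k k\right) = -2 + \left(k^{2} + k^{2}\right) = -2 + 2 k^{2}$)
$T{\left(9 \right)} \left(\left(2 \cdot 1 + \frac{3}{1}\right) + q{\left(L{\left(5 \right)} \right)}\right) = - (\left(2 \cdot 1 + \frac{3}{1}\right) - \left(2 - 2 \cdot 5^{2}\right)) = - (\left(2 + 3 \cdot 1\right) + \left(-2 + 2 \cdot 25\right)) = - (\left(2 + 3\right) + \left(-2 + 50\right)) = - (5 + 48) = \left(-1\right) 53 = -53$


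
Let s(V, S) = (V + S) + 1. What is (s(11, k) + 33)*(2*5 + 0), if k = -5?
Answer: 400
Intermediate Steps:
s(V, S) = 1 + S + V (s(V, S) = (S + V) + 1 = 1 + S + V)
(s(11, k) + 33)*(2*5 + 0) = ((1 - 5 + 11) + 33)*(2*5 + 0) = (7 + 33)*(10 + 0) = 40*10 = 400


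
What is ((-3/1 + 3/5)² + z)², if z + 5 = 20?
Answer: 269361/625 ≈ 430.98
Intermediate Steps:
z = 15 (z = -5 + 20 = 15)
((-3/1 + 3/5)² + z)² = ((-3/1 + 3/5)² + 15)² = ((-3*1 + 3*(⅕))² + 15)² = ((-3 + ⅗)² + 15)² = ((-12/5)² + 15)² = (144/25 + 15)² = (519/25)² = 269361/625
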